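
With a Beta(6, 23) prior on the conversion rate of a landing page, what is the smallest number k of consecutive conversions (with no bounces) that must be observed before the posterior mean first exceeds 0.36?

After k conversions and 0 bounces the posterior is Beta(6+k, 23), with mean (6+k)/(6+23+k).
Set (6+k)/(29+k) > 0.36 and solve: k > (0.36·29 − 6)/(1 − 0.36) = 6.938.
The smallest integer exceeding 6.938 is 7.

k = 7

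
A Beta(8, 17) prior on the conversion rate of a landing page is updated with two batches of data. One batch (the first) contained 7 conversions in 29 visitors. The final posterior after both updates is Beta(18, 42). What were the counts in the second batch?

3 conversions and 3 bounces

Sequential conjugate updates are equivalent to a single update on the pooled data, so total successes = posterior α − prior α and total failures = posterior β − prior β.
Total across both batches: 18−8=10 conversions, 42−17=25 bounces.
Subtract the first batch: 10−7=3 conversions and 25−22=3 bounces.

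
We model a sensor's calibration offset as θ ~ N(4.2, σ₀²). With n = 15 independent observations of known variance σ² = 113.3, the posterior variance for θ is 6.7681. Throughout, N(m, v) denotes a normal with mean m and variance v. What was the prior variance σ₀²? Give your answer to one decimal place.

σ₀² = 65.1

For the Normal–Normal model with known σ², precisions add: τ_n = τ₀ + n/σ².
So 1/σ₀² = 1/6.7681 − 15/113.3 = 0.147752 − 0.132392 = 0.015360.
Hence σ₀² = 1/0.015360 ≈ 65.1.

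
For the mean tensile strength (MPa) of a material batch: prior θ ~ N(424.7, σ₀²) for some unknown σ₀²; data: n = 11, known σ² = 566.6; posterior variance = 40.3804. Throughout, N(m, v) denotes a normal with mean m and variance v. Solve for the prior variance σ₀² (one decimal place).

σ₀² = 186.9

For the Normal–Normal model with known σ², precisions add: τ_n = τ₀ + n/σ².
So 1/σ₀² = 1/40.3804 − 11/566.6 = 0.024764 − 0.019414 = 0.005350.
Hence σ₀² = 1/0.005350 ≈ 186.9.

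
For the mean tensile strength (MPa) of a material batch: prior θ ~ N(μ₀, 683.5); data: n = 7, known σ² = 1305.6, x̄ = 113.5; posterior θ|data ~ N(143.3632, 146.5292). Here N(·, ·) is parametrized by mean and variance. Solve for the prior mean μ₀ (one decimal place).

μ₀ = 252.8

The posterior mean is a precision-weighted average: μ_n = (τ₀μ₀ + τ_data·x̄)/(τ₀+τ_data), with τ₀=1/σ₀² and τ_data=n/σ².
Here τ₀ = 1/683.5 = 0.001463 and τ_data = 7/1305.6 = 0.005362, so τ_n = 0.006825.
Rearranging for μ₀: μ₀ = (μ_n·τ_n − τ_data·x̄)/τ₀ = (143.3632·0.006825 − 0.005362·113.5) / 0.001463 = 0.369867/0.001463 ≈ 252.8.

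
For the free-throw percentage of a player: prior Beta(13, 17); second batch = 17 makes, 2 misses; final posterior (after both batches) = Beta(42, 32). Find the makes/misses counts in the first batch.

Because Beta–binomial updating is additive in the counts, the combined data contributed (α_post−α_prior, β_post−β_prior) successes and failures.
Total across both batches: 42−13=29 makes, 32−17=15 misses.
Subtract the second batch: 29−17=12 makes and 15−2=13 misses.

12 makes and 13 misses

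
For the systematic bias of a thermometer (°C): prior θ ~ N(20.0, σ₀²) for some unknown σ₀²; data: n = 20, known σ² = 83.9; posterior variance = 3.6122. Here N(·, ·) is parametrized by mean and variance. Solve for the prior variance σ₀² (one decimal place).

Posterior precision equals prior precision plus data precision: 1/σ_n² = 1/σ₀² + n/σ².
So 1/σ₀² = 1/3.6122 − 20/83.9 = 0.276840 − 0.238379 = 0.038461.
Hence σ₀² = 1/0.038461 ≈ 26.0.

σ₀² = 26.0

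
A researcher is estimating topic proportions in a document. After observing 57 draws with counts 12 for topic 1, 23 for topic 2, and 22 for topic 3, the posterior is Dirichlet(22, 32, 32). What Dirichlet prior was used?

For a Dirichlet(α) prior with multinomial counts c, the posterior is Dirichlet(α + c) componentwise.
Subtract each count from the matching posterior parameter: 22−12=10, 32−23=9, 32−22=10.

Dirichlet(10, 9, 10)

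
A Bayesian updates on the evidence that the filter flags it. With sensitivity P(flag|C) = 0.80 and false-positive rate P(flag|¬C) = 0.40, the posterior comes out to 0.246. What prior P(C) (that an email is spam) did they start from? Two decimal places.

P(C) = 0.14

Bayes' rule in odds form gives O(C|E) = O(C)·[P(E|C)/P(E|¬C)], hence O(C) = O(C|E)/LR.
Posterior odds = 0.246/(1−0.246) = 0.3263. LR = 0.80/0.40 = 2.0000.
Prior odds = 0.3263/2.0000 = 0.1631, so P(C) = 0.1631/(1+0.1631) ≈ 0.14.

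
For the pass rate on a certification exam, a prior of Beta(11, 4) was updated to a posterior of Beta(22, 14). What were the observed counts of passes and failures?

11 passes and 10 failures

Under Beta–binomial conjugacy the posterior parameters are (a+s, b+f).
Match parameters: s=22−11=11, f=14−4=10.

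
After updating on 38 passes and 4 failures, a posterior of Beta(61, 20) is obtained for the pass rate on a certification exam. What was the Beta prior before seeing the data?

Beta(23, 16)

Under Beta–binomial conjugacy the posterior parameters are (a+s, b+f).
So a = 61 − 38 = 23 and b = 20 − 4 = 16.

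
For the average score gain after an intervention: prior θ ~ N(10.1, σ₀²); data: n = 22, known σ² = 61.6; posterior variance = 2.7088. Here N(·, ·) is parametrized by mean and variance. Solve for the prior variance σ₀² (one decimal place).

For the Normal–Normal model with known σ², precisions add: τ_n = τ₀ + n/σ².
So 1/σ₀² = 1/2.7088 − 22/61.6 = 0.369167 − 0.357143 = 0.012024.
Hence σ₀² = 1/0.012024 ≈ 83.2.

σ₀² = 83.2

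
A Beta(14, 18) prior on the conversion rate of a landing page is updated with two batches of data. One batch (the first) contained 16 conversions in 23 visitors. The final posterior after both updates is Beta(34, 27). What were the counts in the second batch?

4 conversions and 2 bounces

Sequential conjugate updates are equivalent to a single update on the pooled data, so total successes = posterior α − prior α and total failures = posterior β − prior β.
Total across both batches: 34−14=20 conversions, 27−18=9 bounces.
Subtract the first batch: 20−16=4 conversions and 9−7=2 bounces.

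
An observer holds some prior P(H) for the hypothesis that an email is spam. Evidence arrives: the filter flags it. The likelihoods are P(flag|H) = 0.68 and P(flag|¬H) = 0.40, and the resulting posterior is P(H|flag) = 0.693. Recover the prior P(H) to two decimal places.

P(H) = 0.57

In odds form, posterior odds = prior odds × likelihood ratio, so prior odds = posterior odds ÷ LR.
Posterior odds = 0.693/(1−0.693) = 2.2573. LR = 0.68/0.40 = 1.7000.
Prior odds = 2.2573/1.7000 = 1.3278, so P(H) = 1.3278/(1+1.3278) ≈ 0.57.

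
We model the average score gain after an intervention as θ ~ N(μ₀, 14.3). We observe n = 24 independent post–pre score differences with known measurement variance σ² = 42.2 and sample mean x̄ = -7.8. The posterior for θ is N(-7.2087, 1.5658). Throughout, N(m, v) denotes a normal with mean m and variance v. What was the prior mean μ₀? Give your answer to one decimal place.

With known observation variance, the Normal–Normal posterior has precision τ_n = τ₀ + n/σ² and mean μ_n = (τ₀μ₀ + (n/σ²)x̄)/τ_n.
Here τ₀ = 1/14.3 = 0.069930 and τ_data = 24/42.2 = 0.568720, so τ_n = 0.638650.
Rearranging for μ₀: μ₀ = (μ_n·τ_n − τ_data·x̄)/τ₀ = (-7.2087·0.638650 − 0.568720·-7.8) / 0.069930 = -0.167820/0.069930 ≈ -2.4.

μ₀ = -2.4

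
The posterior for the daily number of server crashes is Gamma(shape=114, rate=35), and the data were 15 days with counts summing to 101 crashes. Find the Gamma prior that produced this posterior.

Gamma(shape=13, rate=20)

Gamma–Poisson conjugacy: posterior shape = α + Σxᵢ, posterior rate = β + n.
So α = 114 − 101 = 13 and β = 35 − 15 = 20.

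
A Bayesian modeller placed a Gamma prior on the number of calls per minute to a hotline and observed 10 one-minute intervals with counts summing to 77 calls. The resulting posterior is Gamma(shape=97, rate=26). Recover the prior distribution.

Gamma(shape=20, rate=16)

Gamma–Poisson conjugacy: posterior shape = α + Σxᵢ, posterior rate = β + n.
So α = 97 − 77 = 20 and β = 26 − 10 = 16.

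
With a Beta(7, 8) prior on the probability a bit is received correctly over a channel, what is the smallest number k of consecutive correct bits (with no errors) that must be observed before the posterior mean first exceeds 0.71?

k = 13

After k correct bits and 0 errors the posterior is Beta(7+k, 8), with mean (7+k)/(7+8+k).
Set (7+k)/(15+k) > 0.71 and solve: k > (0.71·15 − 7)/(1 − 0.71) = 12.586.
The smallest integer exceeding 12.586 is 13, and checking k=13: (20)/(28) = 0.7143 > 0.71.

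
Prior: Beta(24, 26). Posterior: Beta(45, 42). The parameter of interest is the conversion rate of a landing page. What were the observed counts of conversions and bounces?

Under Beta–binomial conjugacy the posterior parameters are (a+s, b+f).
Match parameters: s=45−24=21, f=42−26=16.

21 conversions and 16 bounces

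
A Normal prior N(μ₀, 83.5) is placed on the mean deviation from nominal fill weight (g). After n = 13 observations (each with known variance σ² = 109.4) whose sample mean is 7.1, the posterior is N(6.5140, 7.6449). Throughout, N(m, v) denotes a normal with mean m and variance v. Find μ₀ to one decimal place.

μ₀ = 0.7

The posterior mean is a precision-weighted average: μ_n = (τ₀μ₀ + τ_data·x̄)/(τ₀+τ_data), with τ₀=1/σ₀² and τ_data=n/σ².
Here τ₀ = 1/83.5 = 0.011976 and τ_data = 13/109.4 = 0.118830, so τ_n = 0.130806.
Rearranging for μ₀: μ₀ = (μ_n·τ_n − τ_data·x̄)/τ₀ = (6.5140·0.130806 − 0.118830·7.1) / 0.011976 = 0.008377/0.011976 ≈ 0.7.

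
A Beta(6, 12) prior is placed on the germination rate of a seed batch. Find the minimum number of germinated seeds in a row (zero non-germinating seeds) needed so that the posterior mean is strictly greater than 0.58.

k = 11

After k germinated seeds and 0 non-germinating seeds the posterior is Beta(6+k, 12), with mean (6+k)/(6+12+k).
Set (6+k)/(18+k) > 0.58 and solve: k > (0.58·18 − 6)/(1 − 0.58) = 10.571.
The smallest integer exceeding 10.571 is 11.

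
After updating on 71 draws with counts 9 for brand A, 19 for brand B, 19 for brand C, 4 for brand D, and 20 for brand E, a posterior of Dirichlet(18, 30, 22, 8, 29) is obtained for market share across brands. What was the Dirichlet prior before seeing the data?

For a Dirichlet(α) prior with multinomial counts c, the posterior is Dirichlet(α + c) componentwise.
Subtract each count from the matching posterior parameter: 18−9=9, 30−19=11, 22−19=3, 8−4=4, 29−20=9.

Dirichlet(9, 11, 3, 4, 9)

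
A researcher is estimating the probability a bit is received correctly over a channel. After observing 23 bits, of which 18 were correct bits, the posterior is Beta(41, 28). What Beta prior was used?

Under Beta–binomial conjugacy the posterior parameters are (a+s, b+f).
So a = 41 − 18 = 23 and b = 28 − 5 = 23.

Beta(23, 23)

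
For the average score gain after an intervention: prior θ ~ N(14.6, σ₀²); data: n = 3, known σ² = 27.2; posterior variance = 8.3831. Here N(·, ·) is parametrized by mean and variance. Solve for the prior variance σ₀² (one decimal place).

Posterior precision equals prior precision plus data precision: 1/σ_n² = 1/σ₀² + n/σ².
So 1/σ₀² = 1/8.3831 − 3/27.2 = 0.119288 − 0.110294 = 0.008994.
Hence σ₀² = 1/0.008994 ≈ 111.2.

σ₀² = 111.2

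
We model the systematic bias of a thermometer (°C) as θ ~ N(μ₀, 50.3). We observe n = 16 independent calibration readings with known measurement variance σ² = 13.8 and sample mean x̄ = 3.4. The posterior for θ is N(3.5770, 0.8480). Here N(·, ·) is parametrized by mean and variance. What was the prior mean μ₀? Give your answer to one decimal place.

μ₀ = 13.9

The posterior mean is a precision-weighted average: μ_n = (τ₀μ₀ + τ_data·x̄)/(τ₀+τ_data), with τ₀=1/σ₀² and τ_data=n/σ².
Here τ₀ = 1/50.3 = 0.019881 and τ_data = 16/13.8 = 1.159420, so τ_n = 1.179301.
Rearranging for μ₀: μ₀ = (μ_n·τ_n − τ_data·x̄)/τ₀ = (3.5770·1.179301 − 1.159420·3.4) / 0.019881 = 0.276332/0.019881 ≈ 13.9.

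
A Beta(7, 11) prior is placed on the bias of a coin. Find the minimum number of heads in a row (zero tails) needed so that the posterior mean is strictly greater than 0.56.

k = 8

After k heads and 0 tails the posterior is Beta(7+k, 11), with mean (7+k)/(7+11+k).
Set (7+k)/(18+k) > 0.56 and solve: k > (0.56·18 − 7)/(1 − 0.56) = 7.000.
The smallest integer exceeding 7.000 is 8, and checking k=8: (15)/(26) = 0.5769 > 0.56.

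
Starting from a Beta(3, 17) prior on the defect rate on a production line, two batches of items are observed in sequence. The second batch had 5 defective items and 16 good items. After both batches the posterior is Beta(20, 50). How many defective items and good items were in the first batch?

12 defective items and 17 good items

Sequential conjugate updates are equivalent to a single update on the pooled data, so total successes = posterior α − prior α and total failures = posterior β − prior β.
Total across both batches: 20−3=17 defective items, 50−17=33 good items.
Subtract the second batch: 17−5=12 defective items and 33−16=17 good items.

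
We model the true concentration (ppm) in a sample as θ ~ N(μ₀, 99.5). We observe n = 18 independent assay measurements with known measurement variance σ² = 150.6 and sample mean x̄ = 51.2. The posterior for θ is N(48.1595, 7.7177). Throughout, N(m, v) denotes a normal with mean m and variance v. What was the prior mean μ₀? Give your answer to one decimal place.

The posterior mean is a precision-weighted average: μ_n = (τ₀μ₀ + τ_data·x̄)/(τ₀+τ_data), with τ₀=1/σ₀² and τ_data=n/σ².
Here τ₀ = 1/99.5 = 0.010050 and τ_data = 18/150.6 = 0.119522, so τ_n = 0.129572.
Rearranging for μ₀: μ₀ = (μ_n·τ_n − τ_data·x̄)/τ₀ = (48.1595·0.129572 − 0.119522·51.2) / 0.010050 = 0.120596/0.010050 ≈ 12.0.

μ₀ = 12.0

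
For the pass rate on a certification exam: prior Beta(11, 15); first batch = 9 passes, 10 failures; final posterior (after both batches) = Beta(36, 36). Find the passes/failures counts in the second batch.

Sequential conjugate updates are equivalent to a single update on the pooled data, so total successes = posterior α − prior α and total failures = posterior β − prior β.
Total across both batches: 36−11=25 passes, 36−15=21 failures.
Subtract the first batch: 25−9=16 passes and 21−10=11 failures.

16 passes and 11 failures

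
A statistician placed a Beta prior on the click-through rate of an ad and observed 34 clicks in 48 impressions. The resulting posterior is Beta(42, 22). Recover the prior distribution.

Beta(8, 8)

Beta is conjugate to the binomial likelihood: posterior = Beta(α+s, β+f).
Subtract the data counts: 42−34=8, 22−14=8.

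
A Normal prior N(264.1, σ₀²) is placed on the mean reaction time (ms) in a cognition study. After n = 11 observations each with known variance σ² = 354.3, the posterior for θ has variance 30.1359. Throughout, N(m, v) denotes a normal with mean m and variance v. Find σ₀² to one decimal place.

Posterior precision equals prior precision plus data precision: 1/σ_n² = 1/σ₀² + n/σ².
So 1/σ₀² = 1/30.1359 − 11/354.3 = 0.033183 − 0.031047 = 0.002136.
Hence σ₀² = 1/0.002136 ≈ 468.2.

σ₀² = 468.2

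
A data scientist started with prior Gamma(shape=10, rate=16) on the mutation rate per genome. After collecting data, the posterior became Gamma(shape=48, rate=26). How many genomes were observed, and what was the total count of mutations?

n = 10 genomes with total 38 mutations

Gamma–Poisson conjugacy: posterior shape = α + Σxᵢ, posterior rate = β + n.
Matching: Σxᵢ = 48 − 10 = 38 and n = 26 − 16 = 10.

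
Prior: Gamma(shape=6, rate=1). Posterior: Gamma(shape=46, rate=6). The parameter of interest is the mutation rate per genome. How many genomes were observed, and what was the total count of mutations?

n = 5 genomes with total 40 mutations

Gamma–Poisson conjugacy: posterior shape = α + Σxᵢ, posterior rate = β + n.
Matching: Σxᵢ = 46 − 6 = 40 and n = 6 − 1 = 5.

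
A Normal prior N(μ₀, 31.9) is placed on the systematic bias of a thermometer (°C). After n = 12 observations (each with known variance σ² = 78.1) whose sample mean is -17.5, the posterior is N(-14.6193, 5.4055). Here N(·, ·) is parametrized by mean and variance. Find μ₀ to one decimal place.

μ₀ = -0.5

With known observation variance, the Normal–Normal posterior has precision τ_n = τ₀ + n/σ² and mean μ_n = (τ₀μ₀ + (n/σ²)x̄)/τ_n.
Here τ₀ = 1/31.9 = 0.031348 and τ_data = 12/78.1 = 0.153649, so τ_n = 0.184997.
Rearranging for μ₀: μ₀ = (μ_n·τ_n − τ_data·x̄)/τ₀ = (-14.6193·0.184997 − 0.153649·-17.5) / 0.031348 = -0.015669/0.031348 ≈ -0.5.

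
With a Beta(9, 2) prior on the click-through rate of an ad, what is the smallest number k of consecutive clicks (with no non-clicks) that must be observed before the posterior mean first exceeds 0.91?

k = 12

After k clicks and 0 non-clicks the posterior is Beta(9+k, 2), with mean (9+k)/(9+2+k).
Set (9+k)/(11+k) > 0.91 and solve: k > (0.91·11 − 9)/(1 − 0.91) = 11.222.
The smallest integer exceeding 11.222 is 12, and checking k=12: (21)/(23) = 0.9130 > 0.91.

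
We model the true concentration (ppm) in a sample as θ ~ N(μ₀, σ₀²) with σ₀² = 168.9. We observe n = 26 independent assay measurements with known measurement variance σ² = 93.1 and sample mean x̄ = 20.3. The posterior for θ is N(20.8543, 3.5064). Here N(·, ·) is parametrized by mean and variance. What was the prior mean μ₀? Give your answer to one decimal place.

μ₀ = 47.0

With known observation variance, the Normal–Normal posterior has precision τ_n = τ₀ + n/σ² and mean μ_n = (τ₀μ₀ + (n/σ²)x̄)/τ_n.
Here τ₀ = 1/168.9 = 0.005921 and τ_data = 26/93.1 = 0.279270, so τ_n = 0.285191.
Rearranging for μ₀: μ₀ = (μ_n·τ_n − τ_data·x̄)/τ₀ = (20.8543·0.285191 − 0.279270·20.3) / 0.005921 = 0.278278/0.005921 ≈ 47.0.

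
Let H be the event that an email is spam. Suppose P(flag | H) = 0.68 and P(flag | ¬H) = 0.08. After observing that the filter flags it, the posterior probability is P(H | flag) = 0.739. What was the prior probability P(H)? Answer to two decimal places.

Bayes' rule in odds form gives O(H|E) = O(H)·[P(E|H)/P(E|¬H)], hence O(H) = O(H|E)/LR.
Posterior odds = 0.739/(1−0.739) = 2.8314. LR = 0.68/0.08 = 8.5000.
Prior odds = 2.8314/8.5000 = 0.3331, so P(H) = 0.3331/(1+0.3331) ≈ 0.25.

P(H) = 0.25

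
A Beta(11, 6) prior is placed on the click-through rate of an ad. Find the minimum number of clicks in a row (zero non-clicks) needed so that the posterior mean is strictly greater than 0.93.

k = 69

After k clicks and 0 non-clicks the posterior is Beta(11+k, 6), with mean (11+k)/(11+6+k).
Set (11+k)/(17+k) > 0.93 and solve: k > (0.93·17 − 11)/(1 − 0.93) = 68.714.
The smallest integer exceeding 68.714 is 69, and checking k=69: (80)/(86) = 0.9302 > 0.93.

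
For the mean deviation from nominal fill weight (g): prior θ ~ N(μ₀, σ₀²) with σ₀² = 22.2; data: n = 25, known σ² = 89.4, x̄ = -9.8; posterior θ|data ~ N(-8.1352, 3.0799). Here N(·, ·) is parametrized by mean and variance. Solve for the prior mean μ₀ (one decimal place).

With known observation variance, the Normal–Normal posterior has precision τ_n = τ₀ + n/σ² and mean μ_n = (τ₀μ₀ + (n/σ²)x̄)/τ_n.
Here τ₀ = 1/22.2 = 0.045045 and τ_data = 25/89.4 = 0.279642, so τ_n = 0.324687.
Rearranging for μ₀: μ₀ = (μ_n·τ_n − τ_data·x̄)/τ₀ = (-8.1352·0.324687 − 0.279642·-9.8) / 0.045045 = 0.099098/0.045045 ≈ 2.2.

μ₀ = 2.2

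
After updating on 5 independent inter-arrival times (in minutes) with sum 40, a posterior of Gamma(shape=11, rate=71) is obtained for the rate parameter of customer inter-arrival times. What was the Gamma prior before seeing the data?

For an exponential likelihood with a Gamma(α, β) prior on the rate, n observations with total T give posterior Gamma(α+n, β+T).
So α = 11 − 5 = 6 and β = 71 − 40 = 31.

Gamma(shape=6, rate=31)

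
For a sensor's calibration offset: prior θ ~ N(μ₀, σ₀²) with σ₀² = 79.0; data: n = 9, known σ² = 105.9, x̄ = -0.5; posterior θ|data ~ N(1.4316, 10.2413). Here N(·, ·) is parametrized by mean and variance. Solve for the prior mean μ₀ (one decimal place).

μ₀ = 14.4

With known observation variance, the Normal–Normal posterior has precision τ_n = τ₀ + n/σ² and mean μ_n = (τ₀μ₀ + (n/σ²)x̄)/τ_n.
Here τ₀ = 1/79.0 = 0.012658 and τ_data = 9/105.9 = 0.084986, so τ_n = 0.097644.
Rearranging for μ₀: μ₀ = (μ_n·τ_n − τ_data·x̄)/τ₀ = (1.4316·0.097644 − 0.084986·-0.5) / 0.012658 = 0.182280/0.012658 ≈ 14.4.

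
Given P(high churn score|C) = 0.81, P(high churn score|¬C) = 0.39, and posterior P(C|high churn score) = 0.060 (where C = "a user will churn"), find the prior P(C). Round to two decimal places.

In odds form, posterior odds = prior odds × likelihood ratio, so prior odds = posterior odds ÷ LR.
Posterior odds = 0.060/(1−0.060) = 0.0638. LR = 0.81/0.39 = 2.0769.
Prior odds = 0.0638/2.0769 = 0.0307, so P(C) = 0.0307/(1+0.0307) ≈ 0.03.

P(C) = 0.03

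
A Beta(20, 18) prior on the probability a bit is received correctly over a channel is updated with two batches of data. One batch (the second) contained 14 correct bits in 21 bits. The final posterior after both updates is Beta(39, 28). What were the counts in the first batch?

5 correct bits and 3 errors

Because Beta–binomial updating is additive in the counts, the combined data contributed (α_post−α_prior, β_post−β_prior) successes and failures.
Total across both batches: 39−20=19 correct bits, 28−18=10 errors.
Subtract the second batch: 19−14=5 correct bits and 10−7=3 errors.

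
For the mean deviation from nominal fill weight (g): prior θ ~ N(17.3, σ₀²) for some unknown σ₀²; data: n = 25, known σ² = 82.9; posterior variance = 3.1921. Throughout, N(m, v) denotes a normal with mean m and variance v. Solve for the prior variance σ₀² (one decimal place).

For the Normal–Normal model with known σ², precisions add: τ_n = τ₀ + n/σ².
So 1/σ₀² = 1/3.1921 − 25/82.9 = 0.313273 − 0.301568 = 0.011705.
Hence σ₀² = 1/0.011705 ≈ 85.4.

σ₀² = 85.4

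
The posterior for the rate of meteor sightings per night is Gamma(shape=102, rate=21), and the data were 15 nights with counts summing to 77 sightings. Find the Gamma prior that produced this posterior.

A Gamma(α, β) prior (rate parametrization) on a Poisson rate with n observations summing to S gives posterior Gamma(α+S, β+n).
So α = 102 − 77 = 25 and β = 21 − 15 = 6.

Gamma(shape=25, rate=6)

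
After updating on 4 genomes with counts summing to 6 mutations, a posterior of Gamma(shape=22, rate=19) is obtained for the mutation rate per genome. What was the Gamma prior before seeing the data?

Gamma(shape=16, rate=15)

Gamma–Poisson conjugacy: posterior shape = α + Σxᵢ, posterior rate = β + n.
So α = 22 − 6 = 16 and β = 19 − 4 = 15.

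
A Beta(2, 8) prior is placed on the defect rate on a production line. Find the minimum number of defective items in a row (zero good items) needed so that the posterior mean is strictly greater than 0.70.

After k defective items and 0 good items the posterior is Beta(2+k, 8), with mean (2+k)/(2+8+k).
Set (2+k)/(10+k) > 0.70 and solve: k > (0.70·10 − 2)/(1 − 0.70) = 16.667.
The smallest integer exceeding 16.667 is 17, and checking k=17: (19)/(27) = 0.7037 > 0.70.

k = 17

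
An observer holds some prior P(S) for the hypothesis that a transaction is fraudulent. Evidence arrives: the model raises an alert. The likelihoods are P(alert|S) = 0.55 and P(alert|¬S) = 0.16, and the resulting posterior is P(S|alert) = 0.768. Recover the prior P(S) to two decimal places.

P(S) = 0.49

In odds form, posterior odds = prior odds × likelihood ratio, so prior odds = posterior odds ÷ LR.
Posterior odds = 0.768/(1−0.768) = 3.3103. LR = 0.55/0.16 = 3.4375.
Prior odds = 3.3103/3.4375 = 0.9630, so P(S) = 0.9630/(1+0.9630) ≈ 0.49.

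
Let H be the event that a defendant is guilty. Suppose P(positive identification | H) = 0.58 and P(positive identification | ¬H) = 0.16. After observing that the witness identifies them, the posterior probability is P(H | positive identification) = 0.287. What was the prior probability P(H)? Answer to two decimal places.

Bayes' rule in odds form gives O(H|E) = O(H)·[P(E|H)/P(E|¬H)], hence O(H) = O(H|E)/LR.
Posterior odds = 0.287/(1−0.287) = 0.4025. LR = 0.58/0.16 = 3.6250.
Prior odds = 0.4025/3.6250 = 0.1110, so P(H) = 0.1110/(1+0.1110) ≈ 0.10.

P(H) = 0.10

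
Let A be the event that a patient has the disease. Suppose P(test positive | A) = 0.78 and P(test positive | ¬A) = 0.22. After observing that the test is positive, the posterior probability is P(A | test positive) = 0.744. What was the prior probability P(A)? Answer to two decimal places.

P(A) = 0.45

Bayes' rule in odds form gives O(A|E) = O(A)·[P(E|A)/P(E|¬A)], hence O(A) = O(A|E)/LR.
Posterior odds = 0.744/(1−0.744) = 2.9062. LR = 0.78/0.22 = 3.5455.
Prior odds = 2.9062/3.5455 = 0.8197, so P(A) = 0.8197/(1+0.8197) ≈ 0.45.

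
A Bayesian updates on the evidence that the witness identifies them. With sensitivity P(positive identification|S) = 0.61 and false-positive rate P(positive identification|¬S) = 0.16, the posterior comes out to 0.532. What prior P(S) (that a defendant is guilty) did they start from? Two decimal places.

Bayes' rule in odds form gives O(S|E) = O(S)·[P(E|S)/P(E|¬S)], hence O(S) = O(S|E)/LR.
Posterior odds = 0.532/(1−0.532) = 1.1368. LR = 0.61/0.16 = 3.8125.
Prior odds = 1.1368/3.8125 = 0.2982, so P(S) = 0.2982/(1+0.2982) ≈ 0.23.

P(S) = 0.23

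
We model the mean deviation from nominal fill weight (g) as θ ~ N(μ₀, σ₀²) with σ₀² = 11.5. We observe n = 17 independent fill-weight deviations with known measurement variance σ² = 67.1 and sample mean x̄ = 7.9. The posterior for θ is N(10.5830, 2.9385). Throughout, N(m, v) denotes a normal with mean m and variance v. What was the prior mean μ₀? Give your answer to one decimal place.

With known observation variance, the Normal–Normal posterior has precision τ_n = τ₀ + n/σ² and mean μ_n = (τ₀μ₀ + (n/σ²)x̄)/τ_n.
Here τ₀ = 1/11.5 = 0.086957 and τ_data = 17/67.1 = 0.253353, so τ_n = 0.340310.
Rearranging for μ₀: μ₀ = (μ_n·τ_n − τ_data·x̄)/τ₀ = (10.5830·0.340310 − 0.253353·7.9) / 0.086957 = 1.600012/0.086957 ≈ 18.4.

μ₀ = 18.4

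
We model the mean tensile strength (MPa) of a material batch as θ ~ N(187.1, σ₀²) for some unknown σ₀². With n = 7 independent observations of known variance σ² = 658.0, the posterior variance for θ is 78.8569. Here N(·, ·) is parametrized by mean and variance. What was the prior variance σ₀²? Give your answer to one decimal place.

For the Normal–Normal model with known σ², precisions add: τ_n = τ₀ + n/σ².
So 1/σ₀² = 1/78.8569 − 7/658.0 = 0.012681 − 0.010638 = 0.002043.
Hence σ₀² = 1/0.002043 ≈ 489.5.

σ₀² = 489.5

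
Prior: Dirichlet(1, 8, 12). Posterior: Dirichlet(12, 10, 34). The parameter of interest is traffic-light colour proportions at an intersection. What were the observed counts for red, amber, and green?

For a Dirichlet(α) prior with multinomial counts c, the posterior is Dirichlet(α + c) componentwise.
Counts are posterior − prior componentwise: 12−1=11, 10−8=2, 34−12=22.

counts (11, 2, 22)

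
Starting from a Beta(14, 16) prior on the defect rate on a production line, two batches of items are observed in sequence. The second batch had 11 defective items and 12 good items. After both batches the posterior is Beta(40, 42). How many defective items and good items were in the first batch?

15 defective items and 14 good items

Sequential conjugate updates are equivalent to a single update on the pooled data, so total successes = posterior α − prior α and total failures = posterior β − prior β.
Total across both batches: 40−14=26 defective items, 42−16=26 good items.
Subtract the second batch: 26−11=15 defective items and 26−12=14 good items.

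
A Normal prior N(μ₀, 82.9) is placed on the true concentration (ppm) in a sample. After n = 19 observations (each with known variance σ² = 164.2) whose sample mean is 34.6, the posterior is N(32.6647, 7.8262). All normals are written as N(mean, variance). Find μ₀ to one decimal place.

μ₀ = 14.1

The posterior mean is a precision-weighted average: μ_n = (τ₀μ₀ + τ_data·x̄)/(τ₀+τ_data), with τ₀=1/σ₀² and τ_data=n/σ².
Here τ₀ = 1/82.9 = 0.012063 and τ_data = 19/164.2 = 0.115713, so τ_n = 0.127776.
Rearranging for μ₀: μ₀ = (μ_n·τ_n − τ_data·x̄)/τ₀ = (32.6647·0.127776 − 0.115713·34.6) / 0.012063 = 0.170095/0.012063 ≈ 14.1.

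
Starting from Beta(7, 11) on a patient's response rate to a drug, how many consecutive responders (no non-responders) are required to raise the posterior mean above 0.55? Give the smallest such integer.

k = 7

After k responders and 0 non-responders the posterior is Beta(7+k, 11), with mean (7+k)/(7+11+k).
Set (7+k)/(18+k) > 0.55 and solve: k > (0.55·18 − 7)/(1 − 0.55) = 6.444.
The smallest integer exceeding 6.444 is 7, and checking k=7: (14)/(25) = 0.5600 > 0.55.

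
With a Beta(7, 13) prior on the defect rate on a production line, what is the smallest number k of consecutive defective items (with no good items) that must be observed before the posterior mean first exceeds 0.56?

After k defective items and 0 good items the posterior is Beta(7+k, 13), with mean (7+k)/(7+13+k).
Set (7+k)/(20+k) > 0.56 and solve: k > (0.56·20 − 7)/(1 − 0.56) = 9.545.
The smallest integer exceeding 9.545 is 10.

k = 10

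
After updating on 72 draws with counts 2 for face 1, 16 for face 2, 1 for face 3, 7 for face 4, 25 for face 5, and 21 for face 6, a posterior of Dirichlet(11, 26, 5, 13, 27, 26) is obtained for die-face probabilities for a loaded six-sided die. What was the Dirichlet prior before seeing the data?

For a Dirichlet(α) prior with multinomial counts c, the posterior is Dirichlet(α + c) componentwise.
Subtract each count from the matching posterior parameter: 11−2=9, 26−16=10, 5−1=4, 13−7=6, 27−25=2, 26−21=5.

Dirichlet(9, 10, 4, 6, 2, 5)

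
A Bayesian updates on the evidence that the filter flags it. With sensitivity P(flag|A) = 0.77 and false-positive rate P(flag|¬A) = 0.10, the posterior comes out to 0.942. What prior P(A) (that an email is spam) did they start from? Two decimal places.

Bayes' rule in odds form gives O(A|E) = O(A)·[P(E|A)/P(E|¬A)], hence O(A) = O(A|E)/LR.
Posterior odds = 0.942/(1−0.942) = 16.2414. LR = 0.77/0.10 = 7.7000.
Prior odds = 16.2414/7.7000 = 2.1093, so P(A) = 2.1093/(1+2.1093) ≈ 0.68.

P(A) = 0.68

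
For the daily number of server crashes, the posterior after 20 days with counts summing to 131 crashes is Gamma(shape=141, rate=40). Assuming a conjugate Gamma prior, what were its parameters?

A Gamma(α, β) prior (rate parametrization) on a Poisson rate with n observations summing to S gives posterior Gamma(α+S, β+n).
So α = 141 − 131 = 10 and β = 40 − 20 = 20.

Gamma(shape=10, rate=20)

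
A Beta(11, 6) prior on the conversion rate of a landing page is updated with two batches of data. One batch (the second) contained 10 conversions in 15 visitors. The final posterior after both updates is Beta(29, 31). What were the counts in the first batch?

8 conversions and 20 bounces

Because Beta–binomial updating is additive in the counts, the combined data contributed (α_post−α_prior, β_post−β_prior) successes and failures.
Total across both batches: 29−11=18 conversions, 31−6=25 bounces.
Subtract the second batch: 18−10=8 conversions and 25−5=20 bounces.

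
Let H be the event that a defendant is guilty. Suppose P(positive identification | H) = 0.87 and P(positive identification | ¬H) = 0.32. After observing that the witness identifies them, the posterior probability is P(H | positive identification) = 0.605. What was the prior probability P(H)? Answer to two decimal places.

Bayes' rule in odds form gives O(H|E) = O(H)·[P(E|H)/P(E|¬H)], hence O(H) = O(H|E)/LR.
Posterior odds = 0.605/(1−0.605) = 1.5316. LR = 0.87/0.32 = 2.7188.
Prior odds = 1.5316/2.7188 = 0.5633, so P(H) = 0.5633/(1+0.5633) ≈ 0.36.

P(H) = 0.36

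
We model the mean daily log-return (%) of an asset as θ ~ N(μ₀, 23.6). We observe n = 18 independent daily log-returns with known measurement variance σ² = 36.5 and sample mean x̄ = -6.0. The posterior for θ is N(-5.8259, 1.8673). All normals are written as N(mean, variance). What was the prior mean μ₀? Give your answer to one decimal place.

μ₀ = -3.8

With known observation variance, the Normal–Normal posterior has precision τ_n = τ₀ + n/σ² and mean μ_n = (τ₀μ₀ + (n/σ²)x̄)/τ_n.
Here τ₀ = 1/23.6 = 0.042373 and τ_data = 18/36.5 = 0.493151, so τ_n = 0.535524.
Rearranging for μ₀: μ₀ = (μ_n·τ_n − τ_data·x̄)/τ₀ = (-5.8259·0.535524 − 0.493151·-6.0) / 0.042373 = -0.161003/0.042373 ≈ -3.8.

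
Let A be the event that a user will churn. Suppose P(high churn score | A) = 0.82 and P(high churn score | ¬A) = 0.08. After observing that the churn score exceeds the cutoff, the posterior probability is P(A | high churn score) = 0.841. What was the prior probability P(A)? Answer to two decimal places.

P(A) = 0.34

In odds form, posterior odds = prior odds × likelihood ratio, so prior odds = posterior odds ÷ LR.
Posterior odds = 0.841/(1−0.841) = 5.2893. LR = 0.82/0.08 = 10.2500.
Prior odds = 5.2893/10.2500 = 0.5160, so P(A) = 0.5160/(1+0.5160) ≈ 0.34.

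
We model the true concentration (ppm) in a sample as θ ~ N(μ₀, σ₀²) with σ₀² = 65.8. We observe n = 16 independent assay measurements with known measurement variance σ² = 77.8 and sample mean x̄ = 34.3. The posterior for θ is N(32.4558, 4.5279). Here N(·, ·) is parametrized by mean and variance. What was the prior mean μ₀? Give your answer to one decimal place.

With known observation variance, the Normal–Normal posterior has precision τ_n = τ₀ + n/σ² and mean μ_n = (τ₀μ₀ + (n/σ²)x̄)/τ_n.
Here τ₀ = 1/65.8 = 0.015198 and τ_data = 16/77.8 = 0.205656, so τ_n = 0.220854.
Rearranging for μ₀: μ₀ = (μ_n·τ_n − τ_data·x̄)/τ₀ = (32.4558·0.220854 − 0.205656·34.3) / 0.015198 = 0.113992/0.015198 ≈ 7.5.

μ₀ = 7.5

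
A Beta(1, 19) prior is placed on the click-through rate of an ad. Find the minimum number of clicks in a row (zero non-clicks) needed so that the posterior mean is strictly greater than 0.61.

After k clicks and 0 non-clicks the posterior is Beta(1+k, 19), with mean (1+k)/(1+19+k).
Set (1+k)/(20+k) > 0.61 and solve: k > (0.61·20 − 1)/(1 − 0.61) = 28.718.
The smallest integer exceeding 28.718 is 29, and checking k=29: (30)/(49) = 0.6122 > 0.61.

k = 29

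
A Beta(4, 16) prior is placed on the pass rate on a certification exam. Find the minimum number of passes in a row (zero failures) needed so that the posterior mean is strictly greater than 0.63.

k = 24

After k passes and 0 failures the posterior is Beta(4+k, 16), with mean (4+k)/(4+16+k).
Set (4+k)/(20+k) > 0.63 and solve: k > (0.63·20 − 4)/(1 − 0.63) = 23.243.
The smallest integer exceeding 23.243 is 24.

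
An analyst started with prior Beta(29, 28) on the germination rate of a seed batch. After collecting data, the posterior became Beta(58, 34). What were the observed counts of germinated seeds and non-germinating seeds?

29 germinated seeds and 6 non-germinating seeds

A Beta(a, b) prior with s successes and f failures in binomial data gives a Beta(a+s, b+f) posterior.
Match parameters: s=58−29=29, f=34−28=6.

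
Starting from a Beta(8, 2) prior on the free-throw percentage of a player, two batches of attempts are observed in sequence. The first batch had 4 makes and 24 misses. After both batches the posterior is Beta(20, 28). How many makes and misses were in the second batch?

8 makes and 2 misses

Because Beta–binomial updating is additive in the counts, the combined data contributed (α_post−α_prior, β_post−β_prior) successes and failures.
Total across both batches: 20−8=12 makes, 28−2=26 misses.
Subtract the first batch: 12−4=8 makes and 26−24=2 misses.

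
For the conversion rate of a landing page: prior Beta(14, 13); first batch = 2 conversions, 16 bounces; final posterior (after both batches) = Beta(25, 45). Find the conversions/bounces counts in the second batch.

9 conversions and 16 bounces

Sequential conjugate updates are equivalent to a single update on the pooled data, so total successes = posterior α − prior α and total failures = posterior β − prior β.
Total across both batches: 25−14=11 conversions, 45−13=32 bounces.
Subtract the first batch: 11−2=9 conversions and 32−16=16 bounces.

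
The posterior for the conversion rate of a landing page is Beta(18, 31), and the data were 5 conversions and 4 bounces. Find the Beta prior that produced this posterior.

Under Beta–binomial conjugacy the posterior parameters are (a+s, b+f).
Subtract the data counts: 18−5=13, 31−4=27.

Beta(13, 27)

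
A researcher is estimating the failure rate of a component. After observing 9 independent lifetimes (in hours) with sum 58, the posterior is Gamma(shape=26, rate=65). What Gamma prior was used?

Gamma(shape=17, rate=7)

Gamma–exponential conjugacy: posterior shape = α + n, posterior rate = β + Σtᵢ.
So α = 26 − 9 = 17 and β = 65 − 58 = 7.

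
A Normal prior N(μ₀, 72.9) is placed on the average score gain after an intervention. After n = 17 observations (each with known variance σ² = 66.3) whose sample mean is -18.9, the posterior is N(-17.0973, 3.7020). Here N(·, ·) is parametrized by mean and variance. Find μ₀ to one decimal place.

μ₀ = 16.6

The posterior mean is a precision-weighted average: μ_n = (τ₀μ₀ + τ_data·x̄)/(τ₀+τ_data), with τ₀=1/σ₀² and τ_data=n/σ².
Here τ₀ = 1/72.9 = 0.013717 and τ_data = 17/66.3 = 0.256410, so τ_n = 0.270127.
Rearranging for μ₀: μ₀ = (μ_n·τ_n − τ_data·x̄)/τ₀ = (-17.0973·0.270127 − 0.256410·-18.9) / 0.013717 = 0.227707/0.013717 ≈ 16.6.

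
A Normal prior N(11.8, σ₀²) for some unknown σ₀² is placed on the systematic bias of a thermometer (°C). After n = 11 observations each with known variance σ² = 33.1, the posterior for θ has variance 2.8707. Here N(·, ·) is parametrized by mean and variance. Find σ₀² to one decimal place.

Posterior precision equals prior precision plus data precision: 1/σ_n² = 1/σ₀² + n/σ².
So 1/σ₀² = 1/2.8707 − 11/33.1 = 0.348347 − 0.332326 = 0.016021.
Hence σ₀² = 1/0.016021 ≈ 62.4.

σ₀² = 62.4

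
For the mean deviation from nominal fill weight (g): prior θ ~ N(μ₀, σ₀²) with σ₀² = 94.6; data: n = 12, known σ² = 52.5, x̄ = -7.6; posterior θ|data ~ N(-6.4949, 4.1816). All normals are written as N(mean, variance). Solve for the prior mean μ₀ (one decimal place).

μ₀ = 17.4

The posterior mean is a precision-weighted average: μ_n = (τ₀μ₀ + τ_data·x̄)/(τ₀+τ_data), with τ₀=1/σ₀² and τ_data=n/σ².
Here τ₀ = 1/94.6 = 0.010571 and τ_data = 12/52.5 = 0.228571, so τ_n = 0.239142.
Rearranging for μ₀: μ₀ = (μ_n·τ_n − τ_data·x̄)/τ₀ = (-6.4949·0.239142 − 0.228571·-7.6) / 0.010571 = 0.183936/0.010571 ≈ 17.4.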